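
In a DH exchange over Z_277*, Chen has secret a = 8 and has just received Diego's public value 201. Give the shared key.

Shared key K = 201^8 mod 277.
201^1 ≡ 201 (mod 277)
201^2 = (201^1)^2 ≡ 201^2 = 40401 ≡ 236 (mod 277)
201^4 = (201^2)^2 ≡ 236^2 = 55696 ≡ 19 (mod 277)
201^8 = (201^4)^2 ≡ 19^2 = 361 ≡ 84 (mod 277)

84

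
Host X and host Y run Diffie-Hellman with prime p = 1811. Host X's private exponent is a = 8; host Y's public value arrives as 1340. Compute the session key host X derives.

Shared key K = 1340^8 mod 1811.
1340^1 ≡ 1340 (mod 1811)
1340^2 = (1340^1)^2 ≡ 1340^2 = 1795600 ≡ 899 (mod 1811)
1340^4 = (1340^2)^2 ≡ 899^2 = 808201 ≡ 495 (mod 1811)
1340^8 = (1340^4)^2 ≡ 495^2 = 245025 ≡ 540 (mod 1811)

540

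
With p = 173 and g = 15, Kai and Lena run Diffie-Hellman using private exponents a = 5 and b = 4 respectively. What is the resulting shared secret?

Kai sends A = g^a mod p = 15^5 mod 173.
15^1 ≡ 15 (mod 173)
15^2 = (15^1)^2 ≡ 15^2 = 225 ≡ 52 (mod 173)
15^4 = (15^2)^2 ≡ 52^2 = 2704 ≡ 109 (mod 173)
15^5 = 15^4 · 15^1 ≡ 109 · 15 ≡ 78 (mod 173).
So A = 78. Lena then computes K = A^b mod p = 78^4 mod 173.
78^1 ≡ 78 (mod 173)
78^2 = (78^1)^2 ≡ 78^2 = 6084 ≡ 29 (mod 173)
78^4 = (78^2)^2 ≡ 29^2 = 841 ≡ 149 (mod 173)

149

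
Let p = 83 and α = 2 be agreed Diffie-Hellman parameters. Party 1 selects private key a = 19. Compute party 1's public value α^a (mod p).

Public value = 2^19 (mod 83).
2^1 ≡ 2 (mod 83)
2^2 = (2^1)^2 ≡ 2^2 = 4 ≡ 4 (mod 83)
2^4 = (2^2)^2 ≡ 4^2 = 16 ≡ 16 (mod 83)
2^8 = (2^4)^2 ≡ 16^2 = 256 ≡ 7 (mod 83)
2^16 = (2^8)^2 ≡ 7^2 = 49 ≡ 49 (mod 83)
2^19 = 2^16 · 2^2 · 2^1 ≡ 49 · 4 · 2 ≡ 60 (mod 83).

60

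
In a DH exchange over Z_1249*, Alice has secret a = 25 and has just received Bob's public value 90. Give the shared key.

Shared key K = 90^25 mod 1249.
90^1 ≡ 90 (mod 1249)
90^2 = (90^1)^2 ≡ 90^2 = 8100 ≡ 606 (mod 1249)
90^4 = (90^2)^2 ≡ 606^2 = 367236 ≡ 30 (mod 1249)
90^8 = (90^4)^2 ≡ 30^2 = 900 ≡ 900 (mod 1249)
90^16 = (90^8)^2 ≡ 900^2 = 810000 ≡ 648 (mod 1249)
90^25 = 90^16 · 90^8 · 90^1 ≡ 648 · 900 · 90 ≡ 24 (mod 1249).

24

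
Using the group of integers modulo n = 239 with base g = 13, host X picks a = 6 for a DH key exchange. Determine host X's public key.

204

Public value = 13^6 (mod 239).
13^1 ≡ 13 (mod 239)
13^2 = (13^1)^2 ≡ 13^2 = 169 ≡ 169 (mod 239)
13^4 = (13^2)^2 ≡ 169^2 = 28561 ≡ 120 (mod 239)
13^6 = 13^4 · 13^2 ≡ 120 · 169 ≡ 204 (mod 239).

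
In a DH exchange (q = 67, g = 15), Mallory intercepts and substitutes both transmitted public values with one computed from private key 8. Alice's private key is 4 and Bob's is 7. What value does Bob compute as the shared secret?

15

Bob receives Mallory's public value M = 15^8 mod 67 instead of the honest one.
15^1 ≡ 15 (mod 67)
15^2 = (15^1)^2 ≡ 15^2 = 225 ≡ 24 (mod 67)
15^4 = (15^2)^2 ≡ 24^2 = 576 ≡ 40 (mod 67)
15^8 = (15^4)^2 ≡ 40^2 = 1600 ≡ 59 (mod 67)
So M = 59. Bob computes K = M^7 mod 67.
59^1 ≡ 59 (mod 67)
59^2 = (59^1)^2 ≡ 59^2 = 3481 ≡ 64 (mod 67)
59^4 = (59^2)^2 ≡ 64^2 = 4096 ≡ 9 (mod 67)
59^7 = 59^4 · 59^2 · 59^1 ≡ 9 · 64 · 59 ≡ 15 (mod 67).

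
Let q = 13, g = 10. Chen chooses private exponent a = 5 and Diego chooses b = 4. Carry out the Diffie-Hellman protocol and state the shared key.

Chen sends A = g^a mod q = 10^5 mod 13.
10^1 ≡ 10 (mod 13)
10^2 = (10^1)^2 ≡ 10^2 = 100 ≡ 9 (mod 13)
10^4 = (10^2)^2 ≡ 9^2 = 81 ≡ 3 (mod 13)
10^5 = 10^4 · 10^1 ≡ 3 · 10 ≡ 4 (mod 13).
So A = 4. Diego then computes K = A^b mod q = 4^4 mod 13.
4^1 ≡ 4 (mod 13)
4^2 = (4^1)^2 ≡ 4^2 = 16 ≡ 3 (mod 13)
4^4 = (4^2)^2 ≡ 3^2 = 9 ≡ 9 (mod 13)

9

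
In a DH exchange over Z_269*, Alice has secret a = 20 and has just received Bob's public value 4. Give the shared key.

196

Shared key K = 4^20 mod 269.
4^1 ≡ 4 (mod 269)
4^2 = (4^1)^2 ≡ 4^2 = 16 ≡ 16 (mod 269)
4^4 = (4^2)^2 ≡ 16^2 = 256 ≡ 256 (mod 269)
4^8 = (4^4)^2 ≡ 256^2 = 65536 ≡ 169 (mod 269)
4^16 = (4^8)^2 ≡ 169^2 = 28561 ≡ 47 (mod 269)
4^20 = 4^16 · 4^4 ≡ 47 · 256 ≡ 196 (mod 269).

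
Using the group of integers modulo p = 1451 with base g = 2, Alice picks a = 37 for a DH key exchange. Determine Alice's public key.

Public value = 2^37 mod 1451.
2^1 ≡ 2 (mod 1451)
2^2 = (2^1)^2 ≡ 2^2 = 4 ≡ 4 (mod 1451)
2^4 = (2^2)^2 ≡ 4^2 = 16 ≡ 16 (mod 1451)
2^8 = (2^4)^2 ≡ 16^2 = 256 ≡ 256 (mod 1451)
2^16 = (2^8)^2 ≡ 256^2 = 65536 ≡ 241 (mod 1451)
2^32 = (2^16)^2 ≡ 241^2 = 58081 ≡ 41 (mod 1451)
2^37 = 2^32 · 2^4 · 2^1 ≡ 41 · 16 · 2 ≡ 1312 (mod 1451).

1312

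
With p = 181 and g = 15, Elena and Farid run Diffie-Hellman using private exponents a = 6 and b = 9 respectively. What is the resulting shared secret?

Farid sends B = g^b mod p = 15^9 mod 181.
15^1 ≡ 15 (mod 181)
15^2 = (15^1)^2 ≡ 15^2 = 225 ≡ 44 (mod 181)
15^4 = (15^2)^2 ≡ 44^2 = 1936 ≡ 126 (mod 181)
15^8 = (15^4)^2 ≡ 126^2 = 15876 ≡ 129 (mod 181)
15^9 = 15^8 · 15^1 ≡ 129 · 15 ≡ 125 (mod 181).
So B = 125. Elena then computes K = B^a mod p = 125^6 mod 181.
125^1 ≡ 125 (mod 181)
125^2 = (125^1)^2 ≡ 125^2 = 15625 ≡ 59 (mod 181)
125^4 = (125^2)^2 ≡ 59^2 = 3481 ≡ 42 (mod 181)
125^6 = 125^4 · 125^2 ≡ 42 · 59 ≡ 125 (mod 181).

125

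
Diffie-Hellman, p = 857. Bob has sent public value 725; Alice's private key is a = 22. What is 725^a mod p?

Shared key K = 725^22 mod 857.
725^1 ≡ 725 (mod 857)
725^2 = (725^1)^2 ≡ 725^2 = 525625 ≡ 284 (mod 857)
725^4 = (725^2)^2 ≡ 284^2 = 80656 ≡ 98 (mod 857)
725^8 = (725^4)^2 ≡ 98^2 = 9604 ≡ 177 (mod 857)
725^16 = (725^8)^2 ≡ 177^2 = 31329 ≡ 477 (mod 857)
725^22 = 725^16 · 725^4 · 725^2 ≡ 477 · 98 · 284 ≡ 77 (mod 857).

77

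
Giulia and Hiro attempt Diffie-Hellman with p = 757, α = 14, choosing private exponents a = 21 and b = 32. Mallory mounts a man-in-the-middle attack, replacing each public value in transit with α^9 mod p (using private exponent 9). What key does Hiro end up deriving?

Hiro receives Mallory's public value M = 14^9 mod 757 instead of the honest one.
14^1 ≡ 14 (mod 757)
14^2 = (14^1)^2 ≡ 14^2 = 196 ≡ 196 (mod 757)
14^4 = (14^2)^2 ≡ 196^2 = 38416 ≡ 566 (mod 757)
14^8 = (14^4)^2 ≡ 566^2 = 320356 ≡ 145 (mod 757)
14^9 = 14^8 · 14^1 ≡ 145 · 14 ≡ 516 (mod 757).
So M = 516. Hiro computes K = M^32 mod 757.
516^1 ≡ 516 (mod 757)
516^2 = (516^1)^2 ≡ 516^2 = 266256 ≡ 549 (mod 757)
516^4 = (516^2)^2 ≡ 549^2 = 301401 ≡ 115 (mod 757)
516^8 = (516^4)^2 ≡ 115^2 = 13225 ≡ 356 (mod 757)
516^16 = (516^8)^2 ≡ 356^2 = 126736 ≡ 317 (mod 757)
516^32 = (516^16)^2 ≡ 317^2 = 100489 ≡ 565 (mod 757)

565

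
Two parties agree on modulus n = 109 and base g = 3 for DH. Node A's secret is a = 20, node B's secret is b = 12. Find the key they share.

105

Node A sends A = g^a mod n = 3^20 mod 109.
3^1 ≡ 3 (mod 109)
3^2 = (3^1)^2 ≡ 3^2 = 9 ≡ 9 (mod 109)
3^4 = (3^2)^2 ≡ 9^2 = 81 ≡ 81 (mod 109)
3^8 = (3^4)^2 ≡ 81^2 = 6561 ≡ 21 (mod 109)
3^16 = (3^8)^2 ≡ 21^2 = 441 ≡ 5 (mod 109)
3^20 = 3^16 · 3^4 ≡ 5 · 81 ≡ 78 (mod 109).
So A = 78. Node B then computes K = A^b mod n = 78^12 mod 109.
78^1 ≡ 78 (mod 109)
78^2 = (78^1)^2 ≡ 78^2 = 6084 ≡ 89 (mod 109)
78^4 = (78^2)^2 ≡ 89^2 = 7921 ≡ 73 (mod 109)
78^8 = (78^4)^2 ≡ 73^2 = 5329 ≡ 97 (mod 109)
78^12 = 78^8 · 78^4 ≡ 97 · 73 ≡ 105 (mod 109).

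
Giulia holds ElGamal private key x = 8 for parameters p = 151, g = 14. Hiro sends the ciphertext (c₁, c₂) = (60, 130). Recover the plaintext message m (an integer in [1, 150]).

93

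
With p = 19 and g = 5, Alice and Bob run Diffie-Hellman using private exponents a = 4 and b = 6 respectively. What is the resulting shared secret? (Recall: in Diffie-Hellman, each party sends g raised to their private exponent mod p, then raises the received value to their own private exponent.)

7

Bob sends B = g^b mod p = 5^6 mod 19.
5^1 ≡ 5 (mod 19)
5^2 = (5^1)^2 ≡ 5^2 = 25 ≡ 6 (mod 19)
5^4 = (5^2)^2 ≡ 6^2 = 36 ≡ 17 (mod 19)
5^6 = 5^4 · 5^2 ≡ 17 · 6 ≡ 7 (mod 19).
So B = 7. Alice then computes K = B^a mod p = 7^4 mod 19.
7^1 ≡ 7 (mod 19)
7^2 = (7^1)^2 ≡ 7^2 = 49 ≡ 11 (mod 19)
7^4 = (7^2)^2 ≡ 11^2 = 121 ≡ 7 (mod 19)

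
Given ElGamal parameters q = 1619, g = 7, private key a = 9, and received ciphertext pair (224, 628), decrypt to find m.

Shared mask s = c₁^a mod q = 224^9 mod 1619.
224^1 ≡ 224 (mod 1619)
224^2 = (224^1)^2 ≡ 224^2 = 50176 ≡ 1606 (mod 1619)
224^4 = (224^2)^2 ≡ 1606^2 = 2579236 ≡ 169 (mod 1619)
224^8 = (224^4)^2 ≡ 169^2 = 28561 ≡ 1038 (mod 1619)
224^9 = 224^8 · 224^1 ≡ 1038 · 224 ≡ 995 (mod 1619).
So s = 995; s⁻¹ ≡ 1523 (mod 1619).
m = c₂ · s⁻¹ mod 1619 = 628 · 1523 mod 1619 = 1234.

1234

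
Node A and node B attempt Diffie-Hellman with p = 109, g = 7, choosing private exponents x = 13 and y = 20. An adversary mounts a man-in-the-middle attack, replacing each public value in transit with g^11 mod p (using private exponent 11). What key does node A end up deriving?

Node A receives an adversary's public value M = 7^11 mod 109 instead of the honest one.
7^1 ≡ 7 (mod 109)
7^2 = (7^1)^2 ≡ 7^2 = 49 ≡ 49 (mod 109)
7^4 = (7^2)^2 ≡ 49^2 = 2401 ≡ 3 (mod 109)
7^8 = (7^4)^2 ≡ 3^2 = 9 ≡ 9 (mod 109)
7^11 = 7^8 · 7^2 · 7^1 ≡ 9 · 49 · 7 ≡ 35 (mod 109).
So M = 35. Node A computes K = M^13 mod 109.
35^1 ≡ 35 (mod 109)
35^2 = (35^1)^2 ≡ 35^2 = 1225 ≡ 26 (mod 109)
35^4 = (35^2)^2 ≡ 26^2 = 676 ≡ 22 (mod 109)
35^8 = (35^4)^2 ≡ 22^2 = 484 ≡ 48 (mod 109)
35^13 = 35^8 · 35^4 · 35^1 ≡ 48 · 22 · 35 ≡ 9 (mod 109).

9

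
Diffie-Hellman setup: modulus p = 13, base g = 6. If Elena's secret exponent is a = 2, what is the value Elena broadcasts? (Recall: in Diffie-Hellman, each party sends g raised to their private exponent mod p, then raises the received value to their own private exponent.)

Public value = 6^2 mod 13.
6^1 ≡ 6 (mod 13)
6^2 = (6^1)^2 ≡ 6^2 = 36 ≡ 10 (mod 13)

10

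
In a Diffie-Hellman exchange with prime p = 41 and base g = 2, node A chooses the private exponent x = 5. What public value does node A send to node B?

32

Public value = 2^5 (mod 41).
2^1 ≡ 2 (mod 41)
2^2 = (2^1)^2 ≡ 2^2 = 4 ≡ 4 (mod 41)
2^4 = (2^2)^2 ≡ 4^2 = 16 ≡ 16 (mod 41)
2^5 = 2^4 · 2^1 ≡ 16 · 2 ≡ 32 (mod 41).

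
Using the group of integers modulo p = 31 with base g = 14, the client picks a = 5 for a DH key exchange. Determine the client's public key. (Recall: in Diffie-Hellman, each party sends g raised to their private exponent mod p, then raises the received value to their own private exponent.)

Public value = 14^5 mod 31.
14^1 ≡ 14 (mod 31)
14^2 = (14^1)^2 ≡ 14^2 = 196 ≡ 10 (mod 31)
14^4 = (14^2)^2 ≡ 10^2 = 100 ≡ 7 (mod 31)
14^5 = 14^4 · 14^1 ≡ 7 · 14 ≡ 5 (mod 31).

5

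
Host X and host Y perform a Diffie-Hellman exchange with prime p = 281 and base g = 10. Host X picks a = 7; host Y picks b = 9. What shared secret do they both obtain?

53

Host Y sends B = g^b mod p = 10^9 mod 281.
10^1 ≡ 10 (mod 281)
10^2 = (10^1)^2 ≡ 10^2 = 100 ≡ 100 (mod 281)
10^4 = (10^2)^2 ≡ 100^2 = 10000 ≡ 165 (mod 281)
10^8 = (10^4)^2 ≡ 165^2 = 27225 ≡ 249 (mod 281)
10^9 = 10^8 · 10^1 ≡ 249 · 10 ≡ 242 (mod 281).
So B = 242. Host X then computes K = B^a mod p = 242^7 mod 281.
242^1 ≡ 242 (mod 281)
242^2 = (242^1)^2 ≡ 242^2 = 58564 ≡ 116 (mod 281)
242^4 = (242^2)^2 ≡ 116^2 = 13456 ≡ 249 (mod 281)
242^7 = 242^4 · 242^2 · 242^1 ≡ 249 · 116 · 242 ≡ 53 (mod 281).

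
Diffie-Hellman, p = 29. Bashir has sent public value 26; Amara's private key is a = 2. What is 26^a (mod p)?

9

Shared key K = 26^2 mod 29.
26^1 ≡ 26 (mod 29)
26^2 = (26^1)^2 ≡ 26^2 = 676 ≡ 9 (mod 29)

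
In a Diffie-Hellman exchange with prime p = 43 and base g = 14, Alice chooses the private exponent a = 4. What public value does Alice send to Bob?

Public value = 14^4 mod 43.
14^1 ≡ 14 (mod 43)
14^2 = (14^1)^2 ≡ 14^2 = 196 ≡ 24 (mod 43)
14^4 = (14^2)^2 ≡ 24^2 = 576 ≡ 17 (mod 43)

17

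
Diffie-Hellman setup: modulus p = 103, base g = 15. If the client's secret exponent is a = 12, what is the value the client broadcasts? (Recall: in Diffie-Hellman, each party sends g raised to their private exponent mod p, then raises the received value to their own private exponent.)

13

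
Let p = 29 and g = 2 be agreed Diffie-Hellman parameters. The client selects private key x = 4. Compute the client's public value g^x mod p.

Public value = 2^4 mod 29.
2^1 ≡ 2 (mod 29)
2^2 = (2^1)^2 ≡ 2^2 = 4 ≡ 4 (mod 29)
2^4 = (2^2)^2 ≡ 4^2 = 16 ≡ 16 (mod 29)

16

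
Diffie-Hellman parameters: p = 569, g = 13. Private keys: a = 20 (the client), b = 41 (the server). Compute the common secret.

The server sends B = g^b mod p = 13^41 mod 569.
13^1 ≡ 13 (mod 569)
13^2 = (13^1)^2 ≡ 13^2 = 169 ≡ 169 (mod 569)
13^4 = (13^2)^2 ≡ 169^2 = 28561 ≡ 111 (mod 569)
13^8 = (13^4)^2 ≡ 111^2 = 12321 ≡ 372 (mod 569)
13^16 = (13^8)^2 ≡ 372^2 = 138384 ≡ 117 (mod 569)
13^32 = (13^16)^2 ≡ 117^2 = 13689 ≡ 33 (mod 569)
13^41 = 13^32 · 13^8 · 13^1 ≡ 33 · 372 · 13 ≡ 268 (mod 569).
So B = 268. The client then computes K = B^a mod p = 268^20 mod 569.
268^1 ≡ 268 (mod 569)
268^2 = (268^1)^2 ≡ 268^2 = 71824 ≡ 130 (mod 569)
268^4 = (268^2)^2 ≡ 130^2 = 16900 ≡ 399 (mod 569)
268^8 = (268^4)^2 ≡ 399^2 = 159201 ≡ 450 (mod 569)
268^16 = (268^8)^2 ≡ 450^2 = 202500 ≡ 505 (mod 569)
268^20 = 268^16 · 268^4 ≡ 505 · 399 ≡ 69 (mod 569).

69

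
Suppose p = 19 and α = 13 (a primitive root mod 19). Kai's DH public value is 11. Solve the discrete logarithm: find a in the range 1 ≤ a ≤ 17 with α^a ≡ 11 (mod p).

6

Try successive powers of 13 modulo 19:
13^1 ≡ 13
13^2 ≡ 17
13^3 ≡ 12
13^4 ≡ 4
13^5 ≡ 14
13^6 ≡ 11
Found: a = 6.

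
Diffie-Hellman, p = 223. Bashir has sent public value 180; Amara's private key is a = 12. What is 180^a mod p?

56

Shared key K = 180^12 mod 223.
180^1 ≡ 180 (mod 223)
180^2 = (180^1)^2 ≡ 180^2 = 32400 ≡ 65 (mod 223)
180^4 = (180^2)^2 ≡ 65^2 = 4225 ≡ 211 (mod 223)
180^8 = (180^4)^2 ≡ 211^2 = 44521 ≡ 144 (mod 223)
180^12 = 180^8 · 180^4 ≡ 144 · 211 ≡ 56 (mod 223).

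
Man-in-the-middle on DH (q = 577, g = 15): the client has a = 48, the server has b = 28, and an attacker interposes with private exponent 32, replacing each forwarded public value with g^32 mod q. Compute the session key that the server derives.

546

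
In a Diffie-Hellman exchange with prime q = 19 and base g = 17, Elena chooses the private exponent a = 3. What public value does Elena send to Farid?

11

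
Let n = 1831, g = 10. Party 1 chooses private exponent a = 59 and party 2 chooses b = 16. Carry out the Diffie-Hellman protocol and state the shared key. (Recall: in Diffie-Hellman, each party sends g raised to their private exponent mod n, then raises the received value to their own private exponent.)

685

Party 1 sends A = g^a mod n = 10^59 mod 1831.
10^1 ≡ 10 (mod 1831)
10^2 = (10^1)^2 ≡ 10^2 = 100 ≡ 100 (mod 1831)
10^4 = (10^2)^2 ≡ 100^2 = 10000 ≡ 845 (mod 1831)
10^8 = (10^4)^2 ≡ 845^2 = 714025 ≡ 1766 (mod 1831)
10^16 = (10^8)^2 ≡ 1766^2 = 3118756 ≡ 563 (mod 1831)
10^32 = (10^16)^2 ≡ 563^2 = 316969 ≡ 206 (mod 1831)
10^59 = 10^32 · 10^16 · 10^8 · 10^2 · 10^1 ≡ 206 · 563 · 1766 · 100 · 10 ≡ 1228 (mod 1831).
So A = 1228. Party 2 then computes K = A^b mod n = 1228^16 mod 1831.
1228^1 ≡ 1228 (mod 1831)
1228^2 = (1228^1)^2 ≡ 1228^2 = 1507984 ≡ 1071 (mod 1831)
1228^4 = (1228^2)^2 ≡ 1071^2 = 1147041 ≡ 835 (mod 1831)
1228^8 = (1228^4)^2 ≡ 835^2 = 697225 ≡ 1445 (mod 1831)
1228^16 = (1228^8)^2 ≡ 1445^2 = 2088025 ≡ 685 (mod 1831)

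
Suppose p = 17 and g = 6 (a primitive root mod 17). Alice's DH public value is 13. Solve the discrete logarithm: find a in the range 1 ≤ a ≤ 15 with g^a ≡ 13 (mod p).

Try successive powers of 6 modulo 17:
6^1 ≡ 6
6^2 ≡ 2
6^3 ≡ 12
6^4 ≡ 4
6^5 ≡ 7
6^6 ≡ 8
6^7 ≡ 14
6^8 ≡ 16
6^9 ≡ 11
6^10 ≡ 15
6^11 ≡ 5
6^12 ≡ 13
Found: a = 12.

12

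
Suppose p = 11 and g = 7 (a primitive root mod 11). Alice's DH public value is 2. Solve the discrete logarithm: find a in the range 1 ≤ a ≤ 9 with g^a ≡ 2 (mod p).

3

Try successive powers of 7 modulo 11:
7^1 ≡ 7
7^2 ≡ 5
7^3 ≡ 2
Found: a = 3.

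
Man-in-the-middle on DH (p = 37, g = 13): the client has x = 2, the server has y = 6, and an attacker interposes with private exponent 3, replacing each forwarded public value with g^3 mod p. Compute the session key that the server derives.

The server receives an attacker's public value M = 13^3 mod 37 instead of the honest one.
13^1 ≡ 13 (mod 37)
13^2 = (13^1)^2 ≡ 13^2 = 169 ≡ 21 (mod 37)
13^3 = 13^2 · 13^1 ≡ 21 · 13 ≡ 14 (mod 37).
So M = 14. The server computes K = M^6 mod 37.
14^1 ≡ 14 (mod 37)
14^2 = (14^1)^2 ≡ 14^2 = 196 ≡ 11 (mod 37)
14^4 = (14^2)^2 ≡ 11^2 = 121 ≡ 10 (mod 37)
14^6 = 14^4 · 14^2 ≡ 10 · 11 ≡ 36 (mod 37).

36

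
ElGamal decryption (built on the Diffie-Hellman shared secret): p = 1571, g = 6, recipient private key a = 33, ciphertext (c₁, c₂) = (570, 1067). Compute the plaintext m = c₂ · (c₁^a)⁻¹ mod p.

118

Shared mask s = c₁^a mod p = 570^33 mod 1571.
570^1 ≡ 570 (mod 1571)
570^2 = (570^1)^2 ≡ 570^2 = 324900 ≡ 1274 (mod 1571)
570^4 = (570^2)^2 ≡ 1274^2 = 1623076 ≡ 233 (mod 1571)
570^8 = (570^4)^2 ≡ 233^2 = 54289 ≡ 875 (mod 1571)
570^16 = (570^8)^2 ≡ 875^2 = 765625 ≡ 548 (mod 1571)
570^32 = (570^16)^2 ≡ 548^2 = 300304 ≡ 243 (mod 1571)
570^33 = 570^32 · 570^1 ≡ 243 · 570 ≡ 262 (mod 1571).
So s = 262; s⁻¹ ≡ 6 (mod 1571).
m = c₂ · s⁻¹ mod 1571 = 1067 · 6 mod 1571 = 118.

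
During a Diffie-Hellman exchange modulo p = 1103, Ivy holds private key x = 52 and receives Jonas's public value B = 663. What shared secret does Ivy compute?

595

Shared key K = 663^52 mod 1103.
663^1 ≡ 663 (mod 1103)
663^2 = (663^1)^2 ≡ 663^2 = 439569 ≡ 575 (mod 1103)
663^4 = (663^2)^2 ≡ 575^2 = 330625 ≡ 828 (mod 1103)
663^8 = (663^4)^2 ≡ 828^2 = 685584 ≡ 621 (mod 1103)
663^16 = (663^8)^2 ≡ 621^2 = 385641 ≡ 694 (mod 1103)
663^32 = (663^16)^2 ≡ 694^2 = 481636 ≡ 728 (mod 1103)
663^52 = 663^32 · 663^16 · 663^4 ≡ 728 · 694 · 828 ≡ 595 (mod 1103).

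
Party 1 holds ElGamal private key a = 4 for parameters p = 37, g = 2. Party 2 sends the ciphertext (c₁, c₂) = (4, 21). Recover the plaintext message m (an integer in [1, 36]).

30

Shared mask s = c₁^a mod p = 4^4 mod 37.
4^1 ≡ 4 (mod 37)
4^2 = (4^1)^2 ≡ 4^2 = 16 ≡ 16 (mod 37)
4^4 = (4^2)^2 ≡ 16^2 = 256 ≡ 34 (mod 37)
So s = 34; s⁻¹ ≡ 12 (mod 37).
m = c₂ · s⁻¹ mod 37 = 21 · 12 mod 37 = 30.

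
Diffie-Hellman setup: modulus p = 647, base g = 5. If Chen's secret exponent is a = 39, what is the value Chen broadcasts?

Public value = 5^39 (mod 647).
5^1 ≡ 5 (mod 647)
5^2 = (5^1)^2 ≡ 5^2 = 25 ≡ 25 (mod 647)
5^4 = (5^2)^2 ≡ 25^2 = 625 ≡ 625 (mod 647)
5^8 = (5^4)^2 ≡ 625^2 = 390625 ≡ 484 (mod 647)
5^16 = (5^8)^2 ≡ 484^2 = 234256 ≡ 42 (mod 647)
5^32 = (5^16)^2 ≡ 42^2 = 1764 ≡ 470 (mod 647)
5^39 = 5^32 · 5^4 · 5^2 · 5^1 ≡ 470 · 625 · 25 · 5 ≡ 206 (mod 647).

206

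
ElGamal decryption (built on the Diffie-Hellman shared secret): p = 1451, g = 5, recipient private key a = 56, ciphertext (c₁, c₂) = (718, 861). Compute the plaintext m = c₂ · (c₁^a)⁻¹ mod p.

212

Shared mask s = c₁^a mod p = 718^56 mod 1451.
718^1 ≡ 718 (mod 1451)
718^2 = (718^1)^2 ≡ 718^2 = 515524 ≡ 419 (mod 1451)
718^4 = (718^2)^2 ≡ 419^2 = 175561 ≡ 1441 (mod 1451)
718^8 = (718^4)^2 ≡ 1441^2 = 2076481 ≡ 100 (mod 1451)
718^16 = (718^8)^2 ≡ 100^2 = 10000 ≡ 1294 (mod 1451)
718^32 = (718^16)^2 ≡ 1294^2 = 1674436 ≡ 1433 (mod 1451)
718^56 = 718^32 · 718^16 · 718^8 ≡ 1433 · 1294 · 100 ≡ 1106 (mod 1451).
So s = 1106; s⁻¹ ≡ 1308 (mod 1451).
m = c₂ · s⁻¹ mod 1451 = 861 · 1308 mod 1451 = 212.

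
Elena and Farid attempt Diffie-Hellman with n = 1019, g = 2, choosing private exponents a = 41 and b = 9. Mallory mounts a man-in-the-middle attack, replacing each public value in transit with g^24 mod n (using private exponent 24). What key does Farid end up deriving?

Farid receives Mallory's public value M = 2^24 mod 1019 instead of the honest one.
2^1 ≡ 2 (mod 1019)
2^2 = (2^1)^2 ≡ 2^2 = 4 ≡ 4 (mod 1019)
2^4 = (2^2)^2 ≡ 4^2 = 16 ≡ 16 (mod 1019)
2^8 = (2^4)^2 ≡ 16^2 = 256 ≡ 256 (mod 1019)
2^16 = (2^8)^2 ≡ 256^2 = 65536 ≡ 320 (mod 1019)
2^24 = 2^16 · 2^8 ≡ 320 · 256 ≡ 400 (mod 1019).
So M = 400. Farid computes K = M^9 mod 1019.
400^1 ≡ 400 (mod 1019)
400^2 = (400^1)^2 ≡ 400^2 = 160000 ≡ 17 (mod 1019)
400^4 = (400^2)^2 ≡ 17^2 = 289 ≡ 289 (mod 1019)
400^8 = (400^4)^2 ≡ 289^2 = 83521 ≡ 982 (mod 1019)
400^9 = 400^8 · 400^1 ≡ 982 · 400 ≡ 485 (mod 1019).

485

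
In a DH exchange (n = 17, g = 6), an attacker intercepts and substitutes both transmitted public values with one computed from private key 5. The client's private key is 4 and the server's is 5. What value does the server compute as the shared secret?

11

The server receives an attacker's public value M = 6^5 mod 17 instead of the honest one.
6^1 ≡ 6 (mod 17)
6^2 = (6^1)^2 ≡ 6^2 = 36 ≡ 2 (mod 17)
6^4 = (6^2)^2 ≡ 2^2 = 4 ≡ 4 (mod 17)
6^5 = 6^4 · 6^1 ≡ 4 · 6 ≡ 7 (mod 17).
So M = 7. The server computes K = M^5 mod 17.
7^1 ≡ 7 (mod 17)
7^2 = (7^1)^2 ≡ 7^2 = 49 ≡ 15 (mod 17)
7^4 = (7^2)^2 ≡ 15^2 = 225 ≡ 4 (mod 17)
7^5 = 7^4 · 7^1 ≡ 4 · 7 ≡ 11 (mod 17).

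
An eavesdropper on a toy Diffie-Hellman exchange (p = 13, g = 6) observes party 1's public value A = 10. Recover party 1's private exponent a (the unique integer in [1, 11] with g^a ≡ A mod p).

2

Try successive powers of 6 modulo 13:
6^1 ≡ 6
6^2 ≡ 10
Found: a = 2.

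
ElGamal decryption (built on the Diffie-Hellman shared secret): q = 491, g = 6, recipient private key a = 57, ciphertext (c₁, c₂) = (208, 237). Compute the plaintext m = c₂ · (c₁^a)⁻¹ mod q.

108

Shared mask s = c₁^a mod q = 208^57 mod 491.
208^1 ≡ 208 (mod 491)
208^2 = (208^1)^2 ≡ 208^2 = 43264 ≡ 56 (mod 491)
208^4 = (208^2)^2 ≡ 56^2 = 3136 ≡ 190 (mod 491)
208^8 = (208^4)^2 ≡ 190^2 = 36100 ≡ 257 (mod 491)
208^16 = (208^8)^2 ≡ 257^2 = 66049 ≡ 255 (mod 491)
208^32 = (208^16)^2 ≡ 255^2 = 65025 ≡ 213 (mod 491)
208^57 = 208^32 · 208^16 · 208^8 · 208^1 ≡ 213 · 255 · 257 · 208 ≡ 425 (mod 491).
So s = 425; s⁻¹ ≡ 305 (mod 491).
m = c₂ · s⁻¹ mod 491 = 237 · 305 mod 491 = 108.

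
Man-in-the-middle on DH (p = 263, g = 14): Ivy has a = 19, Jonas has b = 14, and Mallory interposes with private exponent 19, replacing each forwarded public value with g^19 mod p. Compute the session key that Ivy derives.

60

Ivy receives Mallory's public value M = 14^19 mod 263 instead of the honest one.
14^1 ≡ 14 (mod 263)
14^2 = (14^1)^2 ≡ 14^2 = 196 ≡ 196 (mod 263)
14^4 = (14^2)^2 ≡ 196^2 = 38416 ≡ 18 (mod 263)
14^8 = (14^4)^2 ≡ 18^2 = 324 ≡ 61 (mod 263)
14^16 = (14^8)^2 ≡ 61^2 = 3721 ≡ 39 (mod 263)
14^19 = 14^16 · 14^2 · 14^1 ≡ 39 · 196 · 14 ≡ 238 (mod 263).
So M = 238. Ivy computes K = M^19 mod 263.
238^1 ≡ 238 (mod 263)
238^2 = (238^1)^2 ≡ 238^2 = 56644 ≡ 99 (mod 263)
238^4 = (238^2)^2 ≡ 99^2 = 9801 ≡ 70 (mod 263)
238^8 = (238^4)^2 ≡ 70^2 = 4900 ≡ 166 (mod 263)
238^16 = (238^8)^2 ≡ 166^2 = 27556 ≡ 204 (mod 263)
238^19 = 238^16 · 238^2 · 238^1 ≡ 204 · 99 · 238 ≡ 60 (mod 263).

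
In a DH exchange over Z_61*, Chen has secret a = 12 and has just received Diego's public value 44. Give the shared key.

20

Shared key K = 44^12 mod 61.
44^1 ≡ 44 (mod 61)
44^2 = (44^1)^2 ≡ 44^2 = 1936 ≡ 45 (mod 61)
44^4 = (44^2)^2 ≡ 45^2 = 2025 ≡ 12 (mod 61)
44^8 = (44^4)^2 ≡ 12^2 = 144 ≡ 22 (mod 61)
44^12 = 44^8 · 44^4 ≡ 22 · 12 ≡ 20 (mod 61).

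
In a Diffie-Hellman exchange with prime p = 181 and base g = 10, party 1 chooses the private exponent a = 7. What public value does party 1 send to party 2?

112

Public value = 10^7 (mod 181).
10^1 ≡ 10 (mod 181)
10^2 = (10^1)^2 ≡ 10^2 = 100 ≡ 100 (mod 181)
10^4 = (10^2)^2 ≡ 100^2 = 10000 ≡ 45 (mod 181)
10^7 = 10^4 · 10^2 · 10^1 ≡ 45 · 100 · 10 ≡ 112 (mod 181).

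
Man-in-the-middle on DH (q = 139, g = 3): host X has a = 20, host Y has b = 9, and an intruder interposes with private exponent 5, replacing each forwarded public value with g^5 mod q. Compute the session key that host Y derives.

Host Y receives an intruder's public value M = 3^5 mod 139 instead of the honest one.
3^1 ≡ 3 (mod 139)
3^2 = (3^1)^2 ≡ 3^2 = 9 ≡ 9 (mod 139)
3^4 = (3^2)^2 ≡ 9^2 = 81 ≡ 81 (mod 139)
3^5 = 3^4 · 3^1 ≡ 81 · 3 ≡ 104 (mod 139).
So M = 104. Host Y computes K = M^9 mod 139.
104^1 ≡ 104 (mod 139)
104^2 = (104^1)^2 ≡ 104^2 = 10816 ≡ 113 (mod 139)
104^4 = (104^2)^2 ≡ 113^2 = 12769 ≡ 120 (mod 139)
104^8 = (104^4)^2 ≡ 120^2 = 14400 ≡ 83 (mod 139)
104^9 = 104^8 · 104^1 ≡ 83 · 104 ≡ 14 (mod 139).

14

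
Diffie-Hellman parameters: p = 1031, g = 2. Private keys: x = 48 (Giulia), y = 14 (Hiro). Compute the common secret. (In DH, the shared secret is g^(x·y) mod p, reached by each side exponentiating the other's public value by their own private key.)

963

Giulia sends A = g^x mod p = 2^48 mod 1031.
2^1 ≡ 2 (mod 1031)
2^2 = (2^1)^2 ≡ 2^2 = 4 ≡ 4 (mod 1031)
2^4 = (2^2)^2 ≡ 4^2 = 16 ≡ 16 (mod 1031)
2^8 = (2^4)^2 ≡ 16^2 = 256 ≡ 256 (mod 1031)
2^16 = (2^8)^2 ≡ 256^2 = 65536 ≡ 583 (mod 1031)
2^32 = (2^16)^2 ≡ 583^2 = 339889 ≡ 690 (mod 1031)
2^48 = 2^32 · 2^16 ≡ 690 · 583 ≡ 180 (mod 1031).
So A = 180. Hiro then computes K = A^y mod p = 180^14 mod 1031.
180^1 ≡ 180 (mod 1031)
180^2 = (180^1)^2 ≡ 180^2 = 32400 ≡ 439 (mod 1031)
180^4 = (180^2)^2 ≡ 439^2 = 192721 ≡ 955 (mod 1031)
180^8 = (180^4)^2 ≡ 955^2 = 912025 ≡ 621 (mod 1031)
180^14 = 180^8 · 180^4 · 180^2 ≡ 621 · 955 · 439 ≡ 963 (mod 1031).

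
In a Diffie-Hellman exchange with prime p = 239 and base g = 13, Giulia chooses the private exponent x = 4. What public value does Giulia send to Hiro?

120

Public value = 13^4 mod 239.
13^1 ≡ 13 (mod 239)
13^2 = (13^1)^2 ≡ 13^2 = 169 ≡ 169 (mod 239)
13^4 = (13^2)^2 ≡ 169^2 = 28561 ≡ 120 (mod 239)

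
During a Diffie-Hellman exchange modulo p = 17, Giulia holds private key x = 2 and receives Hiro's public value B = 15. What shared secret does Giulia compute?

Shared key K = 15^2 mod 17.
15^1 ≡ 15 (mod 17)
15^2 = (15^1)^2 ≡ 15^2 = 225 ≡ 4 (mod 17)

4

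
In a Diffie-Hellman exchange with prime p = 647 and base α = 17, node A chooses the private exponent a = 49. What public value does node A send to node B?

Public value = 17^49 mod 647.
17^1 ≡ 17 (mod 647)
17^2 = (17^1)^2 ≡ 17^2 = 289 ≡ 289 (mod 647)
17^4 = (17^2)^2 ≡ 289^2 = 83521 ≡ 58 (mod 647)
17^8 = (17^4)^2 ≡ 58^2 = 3364 ≡ 129 (mod 647)
17^16 = (17^8)^2 ≡ 129^2 = 16641 ≡ 466 (mod 647)
17^32 = (17^16)^2 ≡ 466^2 = 217156 ≡ 411 (mod 647)
17^49 = 17^32 · 17^16 · 17^1 ≡ 411 · 466 · 17 ≡ 238 (mod 647).

238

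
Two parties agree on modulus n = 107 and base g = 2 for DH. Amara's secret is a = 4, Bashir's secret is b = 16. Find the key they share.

Amara sends A = g^a mod n = 2^4 mod 107.
2^1 ≡ 2 (mod 107)
2^2 = (2^1)^2 ≡ 2^2 = 4 ≡ 4 (mod 107)
2^4 = (2^2)^2 ≡ 4^2 = 16 ≡ 16 (mod 107)
So A = 16. Bashir then computes K = A^b mod n = 16^16 mod 107.
16^1 ≡ 16 (mod 107)
16^2 = (16^1)^2 ≡ 16^2 = 256 ≡ 42 (mod 107)
16^4 = (16^2)^2 ≡ 42^2 = 1764 ≡ 52 (mod 107)
16^8 = (16^4)^2 ≡ 52^2 = 2704 ≡ 29 (mod 107)
16^16 = (16^8)^2 ≡ 29^2 = 841 ≡ 92 (mod 107)

92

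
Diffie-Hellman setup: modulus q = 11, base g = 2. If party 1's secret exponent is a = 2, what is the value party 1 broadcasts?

4

Public value = 2^2 (mod 11).
2^1 ≡ 2 (mod 11)
2^2 = (2^1)^2 ≡ 2^2 = 4 ≡ 4 (mod 11)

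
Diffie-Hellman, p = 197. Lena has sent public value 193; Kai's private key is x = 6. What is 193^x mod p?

156

Shared key K = 193^6 mod 197.
193^1 ≡ 193 (mod 197)
193^2 = (193^1)^2 ≡ 193^2 = 37249 ≡ 16 (mod 197)
193^4 = (193^2)^2 ≡ 16^2 = 256 ≡ 59 (mod 197)
193^6 = 193^4 · 193^2 ≡ 59 · 16 ≡ 156 (mod 197).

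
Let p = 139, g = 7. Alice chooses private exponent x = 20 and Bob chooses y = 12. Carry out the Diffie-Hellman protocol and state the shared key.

Alice sends A = g^x mod p = 7^20 mod 139.
7^1 ≡ 7 (mod 139)
7^2 = (7^1)^2 ≡ 7^2 = 49 ≡ 49 (mod 139)
7^4 = (7^2)^2 ≡ 49^2 = 2401 ≡ 38 (mod 139)
7^8 = (7^4)^2 ≡ 38^2 = 1444 ≡ 54 (mod 139)
7^16 = (7^8)^2 ≡ 54^2 = 2916 ≡ 136 (mod 139)
7^20 = 7^16 · 7^4 ≡ 136 · 38 ≡ 25 (mod 139).
So A = 25. Bob then computes K = A^y mod p = 25^12 mod 139.
25^1 ≡ 25 (mod 139)
25^2 = (25^1)^2 ≡ 25^2 = 625 ≡ 69 (mod 139)
25^4 = (25^2)^2 ≡ 69^2 = 4761 ≡ 35 (mod 139)
25^8 = (25^4)^2 ≡ 35^2 = 1225 ≡ 113 (mod 139)
25^12 = 25^8 · 25^4 ≡ 113 · 35 ≡ 63 (mod 139).

63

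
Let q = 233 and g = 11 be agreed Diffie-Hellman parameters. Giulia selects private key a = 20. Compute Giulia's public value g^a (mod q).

Public value = 11^20 (mod 233).
11^1 ≡ 11 (mod 233)
11^2 = (11^1)^2 ≡ 11^2 = 121 ≡ 121 (mod 233)
11^4 = (11^2)^2 ≡ 121^2 = 14641 ≡ 195 (mod 233)
11^8 = (11^4)^2 ≡ 195^2 = 38025 ≡ 46 (mod 233)
11^16 = (11^8)^2 ≡ 46^2 = 2116 ≡ 19 (mod 233)
11^20 = 11^16 · 11^4 ≡ 19 · 195 ≡ 210 (mod 233).

210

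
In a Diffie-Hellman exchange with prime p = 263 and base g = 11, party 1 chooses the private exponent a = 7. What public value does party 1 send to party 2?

Public value = 11^{7} \pmod{263}.
11^1 ≡ 11 (mod 263)
11^2 = (11^1)^2 ≡ 11^2 = 121 ≡ 121 (mod 263)
11^4 = (11^2)^2 ≡ 121^2 = 14641 ≡ 176 (mod 263)
11^7 = 11^4 · 11^2 · 11^1 ≡ 176 · 121 · 11 ≡ 186 (mod 263).

186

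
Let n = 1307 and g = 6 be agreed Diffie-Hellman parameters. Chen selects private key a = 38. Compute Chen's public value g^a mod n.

Public value = 6^38 mod 1307.
6^1 ≡ 6 (mod 1307)
6^2 = (6^1)^2 ≡ 6^2 = 36 ≡ 36 (mod 1307)
6^4 = (6^2)^2 ≡ 36^2 = 1296 ≡ 1296 (mod 1307)
6^8 = (6^4)^2 ≡ 1296^2 = 1679616 ≡ 121 (mod 1307)
6^16 = (6^8)^2 ≡ 121^2 = 14641 ≡ 264 (mod 1307)
6^32 = (6^16)^2 ≡ 264^2 = 69696 ≡ 425 (mod 1307)
6^38 = 6^32 · 6^4 · 6^2 ≡ 425 · 1296 · 36 ≡ 303 (mod 1307).

303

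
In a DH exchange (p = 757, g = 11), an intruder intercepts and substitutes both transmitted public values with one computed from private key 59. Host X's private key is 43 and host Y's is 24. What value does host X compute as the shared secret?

625

Host X receives an intruder's public value M = 11^59 mod 757 instead of the honest one.
11^1 ≡ 11 (mod 757)
11^2 = (11^1)^2 ≡ 11^2 = 121 ≡ 121 (mod 757)
11^4 = (11^2)^2 ≡ 121^2 = 14641 ≡ 258 (mod 757)
11^8 = (11^4)^2 ≡ 258^2 = 66564 ≡ 705 (mod 757)
11^16 = (11^8)^2 ≡ 705^2 = 497025 ≡ 433 (mod 757)
11^32 = (11^16)^2 ≡ 433^2 = 187489 ≡ 510 (mod 757)
11^59 = 11^32 · 11^16 · 11^8 · 11^2 · 11^1 ≡ 510 · 433 · 705 · 121 · 11 ≡ 663 (mod 757).
So M = 663. Host X computes K = M^43 mod 757.
663^1 ≡ 663 (mod 757)
663^2 = (663^1)^2 ≡ 663^2 = 439569 ≡ 509 (mod 757)
663^4 = (663^2)^2 ≡ 509^2 = 259081 ≡ 187 (mod 757)
663^8 = (663^4)^2 ≡ 187^2 = 34969 ≡ 147 (mod 757)
663^16 = (663^8)^2 ≡ 147^2 = 21609 ≡ 413 (mod 757)
663^32 = (663^16)^2 ≡ 413^2 = 170569 ≡ 244 (mod 757)
663^43 = 663^32 · 663^8 · 663^2 · 663^1 ≡ 244 · 147 · 509 · 663 ≡ 625 (mod 757).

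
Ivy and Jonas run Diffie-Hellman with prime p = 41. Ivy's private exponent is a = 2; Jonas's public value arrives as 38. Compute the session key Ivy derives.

Shared key K = 38^2 mod 41.
38^1 ≡ 38 (mod 41)
38^2 = (38^1)^2 ≡ 38^2 = 1444 ≡ 9 (mod 41)

9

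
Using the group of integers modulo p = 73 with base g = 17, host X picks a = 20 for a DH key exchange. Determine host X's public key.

65

Public value = 17^20 mod 73.
17^1 ≡ 17 (mod 73)
17^2 = (17^1)^2 ≡ 17^2 = 289 ≡ 70 (mod 73)
17^4 = (17^2)^2 ≡ 70^2 = 4900 ≡ 9 (mod 73)
17^8 = (17^4)^2 ≡ 9^2 = 81 ≡ 8 (mod 73)
17^16 = (17^8)^2 ≡ 8^2 = 64 ≡ 64 (mod 73)
17^20 = 17^16 · 17^4 ≡ 64 · 9 ≡ 65 (mod 73).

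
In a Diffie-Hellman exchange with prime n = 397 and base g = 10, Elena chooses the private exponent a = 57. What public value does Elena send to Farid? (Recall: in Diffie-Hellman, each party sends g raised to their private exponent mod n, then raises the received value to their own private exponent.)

147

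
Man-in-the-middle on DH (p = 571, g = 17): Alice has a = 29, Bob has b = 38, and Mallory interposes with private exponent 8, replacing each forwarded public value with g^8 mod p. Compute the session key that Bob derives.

473

Bob receives Mallory's public value M = 17^8 mod 571 instead of the honest one.
17^1 ≡ 17 (mod 571)
17^2 = (17^1)^2 ≡ 17^2 = 289 ≡ 289 (mod 571)
17^4 = (17^2)^2 ≡ 289^2 = 83521 ≡ 155 (mod 571)
17^8 = (17^4)^2 ≡ 155^2 = 24025 ≡ 43 (mod 571)
So M = 43. Bob computes K = M^38 mod 571.
43^1 ≡ 43 (mod 571)
43^2 = (43^1)^2 ≡ 43^2 = 1849 ≡ 136 (mod 571)
43^4 = (43^2)^2 ≡ 136^2 = 18496 ≡ 224 (mod 571)
43^8 = (43^4)^2 ≡ 224^2 = 50176 ≡ 499 (mod 571)
43^16 = (43^8)^2 ≡ 499^2 = 249001 ≡ 45 (mod 571)
43^32 = (43^16)^2 ≡ 45^2 = 2025 ≡ 312 (mod 571)
43^38 = 43^32 · 43^4 · 43^2 ≡ 312 · 224 · 136 ≡ 473 (mod 571).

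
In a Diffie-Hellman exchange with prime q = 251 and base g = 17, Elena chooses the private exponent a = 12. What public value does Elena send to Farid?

Public value = 17^12 mod 251.
17^1 ≡ 17 (mod 251)
17^2 = (17^1)^2 ≡ 17^2 = 289 ≡ 38 (mod 251)
17^4 = (17^2)^2 ≡ 38^2 = 1444 ≡ 189 (mod 251)
17^8 = (17^4)^2 ≡ 189^2 = 35721 ≡ 79 (mod 251)
17^12 = 17^8 · 17^4 ≡ 79 · 189 ≡ 122 (mod 251).

122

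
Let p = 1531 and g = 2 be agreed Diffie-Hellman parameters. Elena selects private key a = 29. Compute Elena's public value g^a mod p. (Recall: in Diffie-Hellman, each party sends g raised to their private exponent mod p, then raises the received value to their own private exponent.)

Public value = 2^29 mod 1531.
2^1 ≡ 2 (mod 1531)
2^2 = (2^1)^2 ≡ 2^2 = 4 ≡ 4 (mod 1531)
2^4 = (2^2)^2 ≡ 4^2 = 16 ≡ 16 (mod 1531)
2^8 = (2^4)^2 ≡ 16^2 = 256 ≡ 256 (mod 1531)
2^16 = (2^8)^2 ≡ 256^2 = 65536 ≡ 1234 (mod 1531)
2^29 = 2^16 · 2^8 · 2^4 · 2^1 ≡ 1234 · 256 · 16 · 2 ≡ 1266 (mod 1531).

1266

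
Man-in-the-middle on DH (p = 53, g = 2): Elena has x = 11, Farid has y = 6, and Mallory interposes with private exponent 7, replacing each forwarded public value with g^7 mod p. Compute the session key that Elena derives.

26

Elena receives Mallory's public value M = 2^7 mod 53 instead of the honest one.
2^1 ≡ 2 (mod 53)
2^2 = (2^1)^2 ≡ 2^2 = 4 ≡ 4 (mod 53)
2^4 = (2^2)^2 ≡ 4^2 = 16 ≡ 16 (mod 53)
2^7 = 2^4 · 2^2 · 2^1 ≡ 16 · 4 · 2 ≡ 22 (mod 53).
So M = 22. Elena computes K = M^11 mod 53.
22^1 ≡ 22 (mod 53)
22^2 = (22^1)^2 ≡ 22^2 = 484 ≡ 7 (mod 53)
22^4 = (22^2)^2 ≡ 7^2 = 49 ≡ 49 (mod 53)
22^8 = (22^4)^2 ≡ 49^2 = 2401 ≡ 16 (mod 53)
22^11 = 22^8 · 22^2 · 22^1 ≡ 16 · 7 · 22 ≡ 26 (mod 53).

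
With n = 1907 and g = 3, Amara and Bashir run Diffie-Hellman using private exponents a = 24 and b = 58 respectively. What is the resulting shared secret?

12

Bashir sends B = g^b mod n = 3^58 mod 1907.
3^1 ≡ 3 (mod 1907)
3^2 = (3^1)^2 ≡ 3^2 = 9 ≡ 9 (mod 1907)
3^4 = (3^2)^2 ≡ 9^2 = 81 ≡ 81 (mod 1907)
3^8 = (3^4)^2 ≡ 81^2 = 6561 ≡ 840 (mod 1907)
3^16 = (3^8)^2 ≡ 840^2 = 705600 ≡ 10 (mod 1907)
3^32 = (3^16)^2 ≡ 10^2 = 100 ≡ 100 (mod 1907)
3^58 = 3^32 · 3^16 · 3^8 · 3^2 ≡ 100 · 10 · 840 · 9 ≡ 652 (mod 1907).
So B = 652. Amara then computes K = B^a mod n = 652^24 mod 1907.
652^1 ≡ 652 (mod 1907)
652^2 = (652^1)^2 ≡ 652^2 = 425104 ≡ 1750 (mod 1907)
652^4 = (652^2)^2 ≡ 1750^2 = 3062500 ≡ 1765 (mod 1907)
652^8 = (652^4)^2 ≡ 1765^2 = 3115225 ≡ 1094 (mod 1907)
652^16 = (652^8)^2 ≡ 1094^2 = 1196836 ≡ 1147 (mod 1907)
652^24 = 652^16 · 652^8 ≡ 1147 · 1094 ≡ 12 (mod 1907).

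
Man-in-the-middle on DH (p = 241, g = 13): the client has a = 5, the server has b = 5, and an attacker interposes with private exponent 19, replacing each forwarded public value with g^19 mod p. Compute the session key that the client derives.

230

The client receives an attacker's public value M = 13^19 mod 241 instead of the honest one.
13^1 ≡ 13 (mod 241)
13^2 = (13^1)^2 ≡ 13^2 = 169 ≡ 169 (mod 241)
13^4 = (13^2)^2 ≡ 169^2 = 28561 ≡ 123 (mod 241)
13^8 = (13^4)^2 ≡ 123^2 = 15129 ≡ 187 (mod 241)
13^16 = (13^8)^2 ≡ 187^2 = 34969 ≡ 24 (mod 241)
13^19 = 13^16 · 13^2 · 13^1 ≡ 24 · 169 · 13 ≡ 190 (mod 241).
So M = 190. The client computes K = M^5 mod 241.
190^1 ≡ 190 (mod 241)
190^2 = (190^1)^2 ≡ 190^2 = 36100 ≡ 191 (mod 241)
190^4 = (190^2)^2 ≡ 191^2 = 36481 ≡ 90 (mod 241)
190^5 = 190^4 · 190^1 ≡ 90 · 190 ≡ 230 (mod 241).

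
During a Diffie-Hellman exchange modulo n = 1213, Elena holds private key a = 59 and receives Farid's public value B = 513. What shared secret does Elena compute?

812

Shared key K = 513^59 mod 1213.
513^1 ≡ 513 (mod 1213)
513^2 = (513^1)^2 ≡ 513^2 = 263169 ≡ 1161 (mod 1213)
513^4 = (513^2)^2 ≡ 1161^2 = 1347921 ≡ 278 (mod 1213)
513^8 = (513^4)^2 ≡ 278^2 = 77284 ≡ 865 (mod 1213)
513^16 = (513^8)^2 ≡ 865^2 = 748225 ≡ 1017 (mod 1213)
513^32 = (513^16)^2 ≡ 1017^2 = 1034289 ≡ 813 (mod 1213)
513^59 = 513^32 · 513^16 · 513^8 · 513^2 · 513^1 ≡ 813 · 1017 · 865 · 1161 · 513 ≡ 812 (mod 1213).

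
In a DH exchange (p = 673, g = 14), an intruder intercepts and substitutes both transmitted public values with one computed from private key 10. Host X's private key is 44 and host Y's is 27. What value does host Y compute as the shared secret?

Host Y receives an intruder's public value M = 14^10 mod 673 instead of the honest one.
14^1 ≡ 14 (mod 673)
14^2 = (14^1)^2 ≡ 14^2 = 196 ≡ 196 (mod 673)
14^4 = (14^2)^2 ≡ 196^2 = 38416 ≡ 55 (mod 673)
14^8 = (14^4)^2 ≡ 55^2 = 3025 ≡ 333 (mod 673)
14^10 = 14^8 · 14^2 ≡ 333 · 196 ≡ 660 (mod 673).
So M = 660. Host Y computes K = M^27 mod 673.
660^1 ≡ 660 (mod 673)
660^2 = (660^1)^2 ≡ 660^2 = 435600 ≡ 169 (mod 673)
660^4 = (660^2)^2 ≡ 169^2 = 28561 ≡ 295 (mod 673)
660^8 = (660^4)^2 ≡ 295^2 = 87025 ≡ 208 (mod 673)
660^16 = (660^8)^2 ≡ 208^2 = 43264 ≡ 192 (mod 673)
660^27 = 660^16 · 660^8 · 660^2 · 660^1 ≡ 192 · 208 · 169 · 660 ≡ 291 (mod 673).

291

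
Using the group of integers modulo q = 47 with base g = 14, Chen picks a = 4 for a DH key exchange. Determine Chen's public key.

Public value = 14^4 mod 47.
14^1 ≡ 14 (mod 47)
14^2 = (14^1)^2 ≡ 14^2 = 196 ≡ 8 (mod 47)
14^4 = (14^2)^2 ≡ 8^2 = 64 ≡ 17 (mod 47)

17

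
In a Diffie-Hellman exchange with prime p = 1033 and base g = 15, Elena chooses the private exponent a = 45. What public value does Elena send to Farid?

Public value = 15^{45} \pmod{1033}.
15^1 ≡ 15 (mod 1033)
15^2 = (15^1)^2 ≡ 15^2 = 225 ≡ 225 (mod 1033)
15^4 = (15^2)^2 ≡ 225^2 = 50625 ≡ 8 (mod 1033)
15^8 = (15^4)^2 ≡ 8^2 = 64 ≡ 64 (mod 1033)
15^16 = (15^8)^2 ≡ 64^2 = 4096 ≡ 997 (mod 1033)
15^32 = (15^16)^2 ≡ 997^2 = 994009 ≡ 263 (mod 1033)
15^45 = 15^32 · 15^8 · 15^4 · 15^1 ≡ 263 · 64 · 8 · 15 ≡ 325 (mod 1033).

325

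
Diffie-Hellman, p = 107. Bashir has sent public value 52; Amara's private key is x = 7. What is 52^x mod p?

Shared key K = 52^7 mod 107.
52^1 ≡ 52 (mod 107)
52^2 = (52^1)^2 ≡ 52^2 = 2704 ≡ 29 (mod 107)
52^4 = (52^2)^2 ≡ 29^2 = 841 ≡ 92 (mod 107)
52^7 = 52^4 · 52^2 · 52^1 ≡ 92 · 29 · 52 ≡ 64 (mod 107).

64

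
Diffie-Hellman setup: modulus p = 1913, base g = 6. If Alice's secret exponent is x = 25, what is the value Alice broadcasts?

Public value = 6^25 mod 1913.
6^1 ≡ 6 (mod 1913)
6^2 = (6^1)^2 ≡ 6^2 = 36 ≡ 36 (mod 1913)
6^4 = (6^2)^2 ≡ 36^2 = 1296 ≡ 1296 (mod 1913)
6^8 = (6^4)^2 ≡ 1296^2 = 1679616 ≡ 2 (mod 1913)
6^16 = (6^8)^2 ≡ 2^2 = 4 ≡ 4 (mod 1913)
6^25 = 6^16 · 6^8 · 6^1 ≡ 4 · 2 · 6 ≡ 48 (mod 1913).

48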